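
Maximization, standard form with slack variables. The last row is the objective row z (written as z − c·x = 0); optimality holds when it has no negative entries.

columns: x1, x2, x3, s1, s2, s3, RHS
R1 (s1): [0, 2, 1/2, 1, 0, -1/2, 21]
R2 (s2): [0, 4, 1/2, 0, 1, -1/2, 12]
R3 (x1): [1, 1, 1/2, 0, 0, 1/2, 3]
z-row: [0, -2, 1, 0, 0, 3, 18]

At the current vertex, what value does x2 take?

0

x2 is not in the basis, so in the current basic feasible solution x2 = 0.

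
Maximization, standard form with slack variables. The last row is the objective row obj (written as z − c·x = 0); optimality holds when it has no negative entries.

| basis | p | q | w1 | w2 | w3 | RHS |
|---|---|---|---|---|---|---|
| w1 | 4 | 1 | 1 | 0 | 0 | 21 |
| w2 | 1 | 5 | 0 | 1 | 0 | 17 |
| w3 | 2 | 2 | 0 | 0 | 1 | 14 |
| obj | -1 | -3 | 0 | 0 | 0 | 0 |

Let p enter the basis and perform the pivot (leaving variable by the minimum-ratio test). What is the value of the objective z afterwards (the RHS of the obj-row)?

21/4

Ratio test on column p — row 1: 21/4 = 21/4; row 2: 17/1 = 17; row 3: 14/2 = 7. Minimum is 21/4 at row 1 (w1 leaves); pivot element 4.
Pivot on row 1; the obj-row RHS becomes 0 − (-1)·(21/4) = 21/4.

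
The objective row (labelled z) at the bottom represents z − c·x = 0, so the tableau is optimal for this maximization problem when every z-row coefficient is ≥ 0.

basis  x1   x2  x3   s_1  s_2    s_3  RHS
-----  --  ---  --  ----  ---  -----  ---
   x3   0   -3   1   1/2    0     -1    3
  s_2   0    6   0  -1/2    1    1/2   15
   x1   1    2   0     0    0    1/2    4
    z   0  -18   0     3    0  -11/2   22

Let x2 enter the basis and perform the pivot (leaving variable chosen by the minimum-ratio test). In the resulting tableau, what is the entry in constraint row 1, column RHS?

9

Ratio test on column x2 — row 1: entry -3 ≤ 0; row 2: 15/6 = 5/2; row 3: 4/2 = 2. Minimum is 2 at row 3 (x1 leaves); pivot element 2.
Divide row 3 by 2; eliminate column x2 from the other rows.
Row 1 update in column RHS: 3 − (-3)·2 = 9.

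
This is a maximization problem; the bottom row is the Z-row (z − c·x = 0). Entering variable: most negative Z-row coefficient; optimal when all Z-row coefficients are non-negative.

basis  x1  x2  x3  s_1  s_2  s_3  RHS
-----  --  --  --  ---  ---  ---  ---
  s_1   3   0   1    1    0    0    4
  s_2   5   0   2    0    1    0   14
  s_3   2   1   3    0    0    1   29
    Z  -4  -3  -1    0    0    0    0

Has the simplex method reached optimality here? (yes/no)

The Z-row has a negative entry -4 in column x1, so it is not optimal.

no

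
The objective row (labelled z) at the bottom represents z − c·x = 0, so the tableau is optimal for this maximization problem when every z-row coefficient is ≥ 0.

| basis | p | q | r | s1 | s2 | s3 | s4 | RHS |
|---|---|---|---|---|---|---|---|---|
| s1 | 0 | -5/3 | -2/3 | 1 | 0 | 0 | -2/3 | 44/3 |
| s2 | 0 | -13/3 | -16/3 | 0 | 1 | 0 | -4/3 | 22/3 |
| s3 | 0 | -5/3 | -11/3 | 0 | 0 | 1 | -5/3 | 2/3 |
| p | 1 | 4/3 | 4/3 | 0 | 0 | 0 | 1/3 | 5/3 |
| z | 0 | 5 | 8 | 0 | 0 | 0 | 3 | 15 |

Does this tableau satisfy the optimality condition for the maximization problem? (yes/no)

Every z-row coefficient is ≥ 0, so the tableau is optimal.

yes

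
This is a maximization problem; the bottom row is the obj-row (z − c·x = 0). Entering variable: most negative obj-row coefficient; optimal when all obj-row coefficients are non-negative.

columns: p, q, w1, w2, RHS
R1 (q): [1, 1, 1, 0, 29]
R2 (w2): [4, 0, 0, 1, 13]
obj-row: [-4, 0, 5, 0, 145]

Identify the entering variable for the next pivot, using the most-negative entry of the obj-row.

Negative obj-row entries: p: -4.
The most negative is -4 in column p, so p enters.

p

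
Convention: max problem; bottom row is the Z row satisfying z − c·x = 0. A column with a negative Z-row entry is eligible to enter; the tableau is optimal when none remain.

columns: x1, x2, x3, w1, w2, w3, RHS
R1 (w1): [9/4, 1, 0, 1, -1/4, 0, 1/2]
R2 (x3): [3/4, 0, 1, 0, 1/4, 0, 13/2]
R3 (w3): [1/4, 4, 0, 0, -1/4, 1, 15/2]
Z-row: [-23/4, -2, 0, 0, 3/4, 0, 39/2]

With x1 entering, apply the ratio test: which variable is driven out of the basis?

Column x1 entries and ratios — w1: (1/2)/(9/4) = 2/9; x3: (13/2)/(3/4) = 26/3; w3: (15/2)/(1/4) = 30.
Smallest ratio is 2/9 in the row of w1, so w1 leaves.

w1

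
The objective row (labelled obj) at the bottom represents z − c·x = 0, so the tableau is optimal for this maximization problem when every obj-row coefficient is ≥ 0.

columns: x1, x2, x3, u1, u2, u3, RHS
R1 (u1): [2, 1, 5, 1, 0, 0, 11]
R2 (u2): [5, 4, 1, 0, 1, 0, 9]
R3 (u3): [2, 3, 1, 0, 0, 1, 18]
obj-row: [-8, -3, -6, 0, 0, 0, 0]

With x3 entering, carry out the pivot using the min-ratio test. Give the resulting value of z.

Ratio test on column x3 — row 1: 11/5 = 11/5; row 2: 9/1 = 9; row 3: 18/1 = 18. Minimum is 11/5 at row 1 (u1 leaves); pivot element 5.
Pivot on row 1; the obj-row RHS becomes 0 − (-6)·(11/5) = 66/5.

66/5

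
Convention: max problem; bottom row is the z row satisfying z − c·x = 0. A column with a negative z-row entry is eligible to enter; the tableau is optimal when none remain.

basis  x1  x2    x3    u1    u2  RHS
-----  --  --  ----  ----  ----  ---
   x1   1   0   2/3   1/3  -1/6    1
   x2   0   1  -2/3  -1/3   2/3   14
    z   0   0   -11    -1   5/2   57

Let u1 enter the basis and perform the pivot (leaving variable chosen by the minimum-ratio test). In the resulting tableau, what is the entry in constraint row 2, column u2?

Ratio test on column u1 — row 1: 1/(1/3) = 3; row 2: entry -1/3 ≤ 0. Minimum is 3 at row 1 (x1 leaves); pivot element 1/3.
Divide row 1 by 1/3; eliminate column u1 from the other rows.
Row 2 update in column u2: 2/3 − (-1/3)·(-1/2) = 1/2.

1/2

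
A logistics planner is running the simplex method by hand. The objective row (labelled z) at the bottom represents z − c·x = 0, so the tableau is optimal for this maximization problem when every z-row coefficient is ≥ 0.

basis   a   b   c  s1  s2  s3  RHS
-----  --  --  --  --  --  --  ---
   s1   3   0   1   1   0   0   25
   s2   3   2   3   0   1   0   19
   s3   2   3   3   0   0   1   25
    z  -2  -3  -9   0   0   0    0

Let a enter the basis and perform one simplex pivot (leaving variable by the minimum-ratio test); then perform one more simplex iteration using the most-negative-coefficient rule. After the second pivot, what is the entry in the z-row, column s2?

Ratio test on column a — row 1: 25/3 = 25/3; row 2: 19/3 = 19/3; row 3: 25/2 = 25/2. Minimum is 19/3 at row 2 (s2 leaves); pivot element 3.
Divide row 2 by 3; eliminate column a from the other rows.
Second iteration: most negative z-row entry is -7 in column c, so c enters.
Ratio test on column c — row 1: entry -2 ≤ 0; row 2: (19/3)/1 = 19/3; row 3: (37/3)/1 = 37/3. Minimum is 19/3 at row 2 (a leaves); pivot element 1.
Divide row 2 by 1; eliminate column c from the other rows.
After both pivots, the entry at the z-row, column s2 is 3.

3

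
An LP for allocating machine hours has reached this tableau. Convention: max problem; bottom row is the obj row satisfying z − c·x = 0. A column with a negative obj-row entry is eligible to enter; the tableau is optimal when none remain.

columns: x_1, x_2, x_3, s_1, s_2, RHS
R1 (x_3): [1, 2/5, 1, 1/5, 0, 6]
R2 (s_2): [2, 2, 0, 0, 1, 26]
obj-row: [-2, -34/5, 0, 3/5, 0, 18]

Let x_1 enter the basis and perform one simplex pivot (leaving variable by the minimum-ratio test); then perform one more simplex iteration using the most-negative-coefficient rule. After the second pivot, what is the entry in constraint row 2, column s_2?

Ratio test on column x_1 — row 1: 6/1 = 6; row 2: 26/2 = 13. Minimum is 6 at row 1 (x_3 leaves); pivot element 1.
Divide row 1 by 1; eliminate column x_1 from the other rows.
Second iteration: most negative obj-row entry is -6 in column x_2, so x_2 enters.
Ratio test on column x_2 — row 1: 6/(2/5) = 15; row 2: 14/(6/5) = 35/3. Minimum is 35/3 at row 2 (s_2 leaves); pivot element 6/5.
Divide row 2 by 6/5; eliminate column x_2 from the other rows.
After both pivots, the entry at constraint row 2, column s_2 is 5/6.

5/6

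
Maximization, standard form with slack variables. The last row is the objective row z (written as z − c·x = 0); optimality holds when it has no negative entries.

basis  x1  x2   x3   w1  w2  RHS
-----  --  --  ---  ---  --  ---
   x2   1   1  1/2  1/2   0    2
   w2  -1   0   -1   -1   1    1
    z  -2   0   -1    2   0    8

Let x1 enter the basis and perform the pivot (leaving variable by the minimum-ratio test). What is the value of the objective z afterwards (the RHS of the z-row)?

12

Ratio test on column x1 — row 1: 2/1 = 2; row 2: entry -1 ≤ 0. Minimum is 2 at row 1 (x2 leaves); pivot element 1.
Pivot on row 1; the z-row RHS becomes 8 − (-2)·2 = 12.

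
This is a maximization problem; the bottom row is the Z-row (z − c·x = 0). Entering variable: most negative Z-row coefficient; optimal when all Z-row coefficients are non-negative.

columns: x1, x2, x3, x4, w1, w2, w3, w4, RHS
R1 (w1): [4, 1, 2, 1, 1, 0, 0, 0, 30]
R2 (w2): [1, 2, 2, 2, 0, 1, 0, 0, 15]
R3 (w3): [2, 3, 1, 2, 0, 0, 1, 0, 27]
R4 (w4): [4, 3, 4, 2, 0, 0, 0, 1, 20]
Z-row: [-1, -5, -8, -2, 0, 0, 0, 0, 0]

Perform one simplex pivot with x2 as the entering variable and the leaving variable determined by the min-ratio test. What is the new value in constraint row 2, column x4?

2/3

Ratio test on column x2 — row 1: 30/1 = 30; row 2: 15/2 = 15/2; row 3: 27/3 = 9; row 4: 20/3 = 20/3. Minimum is 20/3 at row 4 (w4 leaves); pivot element 3.
Divide row 4 by 3; eliminate column x2 from the other rows.
Row 2 update in column x4: 2 − 2·(2/3) = 2/3.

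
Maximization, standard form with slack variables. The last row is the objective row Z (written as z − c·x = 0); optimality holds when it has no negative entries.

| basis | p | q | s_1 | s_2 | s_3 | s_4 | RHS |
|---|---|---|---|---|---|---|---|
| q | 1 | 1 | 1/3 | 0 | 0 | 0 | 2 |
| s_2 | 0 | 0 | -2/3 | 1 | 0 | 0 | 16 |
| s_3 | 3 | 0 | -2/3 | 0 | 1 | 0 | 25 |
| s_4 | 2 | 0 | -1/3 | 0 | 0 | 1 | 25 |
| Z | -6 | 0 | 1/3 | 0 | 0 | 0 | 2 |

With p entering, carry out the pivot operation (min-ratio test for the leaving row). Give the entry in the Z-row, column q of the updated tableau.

Ratio test on column p — row 1: 2/1 = 2; row 2: entry 0 ≤ 0; row 3: 25/3 = 25/3; row 4: 25/2 = 25/2. Minimum is 2 at row 1 (q leaves); pivot element 1.
Divide row 1 by 1; eliminate column p from the other rows.
Z-row update in column q: 0 − (-6)·1 = 6.

6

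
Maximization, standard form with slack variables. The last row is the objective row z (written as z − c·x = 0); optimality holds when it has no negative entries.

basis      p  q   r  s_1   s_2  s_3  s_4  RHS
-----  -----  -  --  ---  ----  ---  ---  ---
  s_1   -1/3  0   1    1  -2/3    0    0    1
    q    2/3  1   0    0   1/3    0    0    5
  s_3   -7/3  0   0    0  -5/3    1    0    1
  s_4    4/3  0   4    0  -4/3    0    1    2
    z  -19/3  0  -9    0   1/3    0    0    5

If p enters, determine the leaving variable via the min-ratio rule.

s_4

Column p entries and ratios — s_1: -1/3 ≤ 0, skip; q: 5/(2/3) = 15/2; s_3: -7/3 ≤ 0, skip; s_4: 2/(4/3) = 3/2.
Smallest ratio is 3/2 in the row of s_4, so s_4 leaves.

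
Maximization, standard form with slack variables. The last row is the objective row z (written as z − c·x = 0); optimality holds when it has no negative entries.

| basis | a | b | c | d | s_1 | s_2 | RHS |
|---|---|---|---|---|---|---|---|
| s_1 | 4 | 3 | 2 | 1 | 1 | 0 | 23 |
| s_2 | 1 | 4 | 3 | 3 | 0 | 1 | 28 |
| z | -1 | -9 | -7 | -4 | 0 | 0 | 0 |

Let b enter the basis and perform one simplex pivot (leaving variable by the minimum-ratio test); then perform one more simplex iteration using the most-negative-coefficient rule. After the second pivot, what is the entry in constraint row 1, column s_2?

Ratio test on column b — row 1: 23/3 = 23/3; row 2: 28/4 = 7. Minimum is 7 at row 2 (s_2 leaves); pivot element 4.
Divide row 2 by 4; eliminate column b from the other rows.
Second iteration: most negative z-row entry is -1/4 in column c, so c enters.
Ratio test on column c — row 1: entry -1/4 ≤ 0; row 2: 7/(3/4) = 28/3. Minimum is 28/3 at row 2 (b leaves); pivot element 3/4.
Divide row 2 by 3/4; eliminate column c from the other rows.
After both pivots, the entry at constraint row 1, column s_2 is -2/3.

-2/3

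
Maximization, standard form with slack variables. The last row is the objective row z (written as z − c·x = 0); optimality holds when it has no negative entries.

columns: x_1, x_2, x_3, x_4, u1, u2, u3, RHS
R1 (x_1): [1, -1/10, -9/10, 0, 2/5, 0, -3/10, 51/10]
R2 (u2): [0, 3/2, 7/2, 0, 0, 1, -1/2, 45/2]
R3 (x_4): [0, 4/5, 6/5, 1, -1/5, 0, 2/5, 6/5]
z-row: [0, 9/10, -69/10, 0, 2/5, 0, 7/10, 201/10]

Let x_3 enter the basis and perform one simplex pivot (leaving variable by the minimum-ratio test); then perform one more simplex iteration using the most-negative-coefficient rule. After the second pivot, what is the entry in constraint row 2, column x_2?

Ratio test on column x_3 — row 1: entry -9/10 ≤ 0; row 2: (45/2)/(7/2) = 45/7; row 3: (6/5)/(6/5) = 1. Minimum is 1 at row 3 (x_4 leaves); pivot element 6/5.
Divide row 3 by 6/5; eliminate column x_3 from the other rows.
Second iteration: most negative z-row entry is -3/4 in column u1, so u1 enters.
Ratio test on column u1 — row 1: 6/(1/4) = 24; row 2: 19/(7/12) = 228/7; row 3: entry -1/6 ≤ 0. Minimum is 24 at row 1 (x_1 leaves); pivot element 1/4.
Divide row 1 by 1/4; eliminate column u1 from the other rows.
After both pivots, the entry at constraint row 2, column x_2 is -2.

-2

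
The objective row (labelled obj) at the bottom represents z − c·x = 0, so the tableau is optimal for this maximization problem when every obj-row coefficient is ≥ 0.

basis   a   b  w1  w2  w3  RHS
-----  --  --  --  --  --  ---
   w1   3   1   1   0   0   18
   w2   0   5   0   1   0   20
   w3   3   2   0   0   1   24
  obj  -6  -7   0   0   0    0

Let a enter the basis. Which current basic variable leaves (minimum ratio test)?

w1

Column a entries and ratios — w1: 18/3 = 6; w2: 0 ≤ 0, skip; w3: 24/3 = 8.
Smallest ratio is 6 in the row of w1, so w1 leaves.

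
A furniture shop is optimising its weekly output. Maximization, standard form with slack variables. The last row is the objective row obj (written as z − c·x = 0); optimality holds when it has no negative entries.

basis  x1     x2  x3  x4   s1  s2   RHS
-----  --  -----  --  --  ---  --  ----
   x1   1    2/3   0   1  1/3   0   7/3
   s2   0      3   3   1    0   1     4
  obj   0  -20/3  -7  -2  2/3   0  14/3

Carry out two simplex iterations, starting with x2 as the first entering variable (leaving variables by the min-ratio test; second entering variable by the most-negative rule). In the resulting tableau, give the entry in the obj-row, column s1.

2/3

Ratio test on column x2 — row 1: (7/3)/(2/3) = 7/2; row 2: 4/3 = 4/3. Minimum is 4/3 at row 2 (s2 leaves); pivot element 3.
Divide row 2 by 3; eliminate column x2 from the other rows.
Second iteration: most negative obj-row entry is -1/3 in column x3, so x3 enters.
Ratio test on column x3 — row 1: entry -2/3 ≤ 0; row 2: (4/3)/1 = 4/3. Minimum is 4/3 at row 2 (x2 leaves); pivot element 1.
Divide row 2 by 1; eliminate column x3 from the other rows.
After both pivots, the entry at the obj-row, column s1 is 2/3.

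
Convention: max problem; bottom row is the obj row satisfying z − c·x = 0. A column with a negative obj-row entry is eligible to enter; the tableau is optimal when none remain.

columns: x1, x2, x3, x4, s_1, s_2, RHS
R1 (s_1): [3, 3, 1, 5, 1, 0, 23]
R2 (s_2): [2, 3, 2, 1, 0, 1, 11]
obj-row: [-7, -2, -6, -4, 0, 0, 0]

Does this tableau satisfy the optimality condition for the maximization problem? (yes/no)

no

The obj-row has a negative entry -7 in column x1, so it is not optimal.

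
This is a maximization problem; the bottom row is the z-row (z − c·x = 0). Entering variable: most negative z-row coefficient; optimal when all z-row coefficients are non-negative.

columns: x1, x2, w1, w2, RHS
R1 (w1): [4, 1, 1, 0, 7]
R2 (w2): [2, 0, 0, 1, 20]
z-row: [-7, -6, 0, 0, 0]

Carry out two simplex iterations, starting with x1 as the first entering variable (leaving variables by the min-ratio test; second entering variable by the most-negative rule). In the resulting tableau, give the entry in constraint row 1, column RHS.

7

Ratio test on column x1 — row 1: 7/4 = 7/4; row 2: 20/2 = 10. Minimum is 7/4 at row 1 (w1 leaves); pivot element 4.
Divide row 1 by 4; eliminate column x1 from the other rows.
Second iteration: most negative z-row entry is -17/4 in column x2, so x2 enters.
Ratio test on column x2 — row 1: (7/4)/(1/4) = 7; row 2: entry -1/2 ≤ 0. Minimum is 7 at row 1 (x1 leaves); pivot element 1/4.
Divide row 1 by 1/4; eliminate column x2 from the other rows.
After both pivots, the entry at constraint row 1, column RHS is 7.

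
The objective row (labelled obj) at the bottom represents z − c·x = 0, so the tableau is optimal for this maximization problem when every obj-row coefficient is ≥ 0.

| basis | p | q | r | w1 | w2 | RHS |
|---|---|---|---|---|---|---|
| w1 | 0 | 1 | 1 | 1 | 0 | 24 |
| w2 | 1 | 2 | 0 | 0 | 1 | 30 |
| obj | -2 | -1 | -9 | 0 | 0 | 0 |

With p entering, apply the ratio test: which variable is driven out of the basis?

Column p entries and ratios — w1: 0 ≤ 0, skip; w2: 30/1 = 30.
Smallest ratio is 30 in the row of w2, so w2 leaves.

w2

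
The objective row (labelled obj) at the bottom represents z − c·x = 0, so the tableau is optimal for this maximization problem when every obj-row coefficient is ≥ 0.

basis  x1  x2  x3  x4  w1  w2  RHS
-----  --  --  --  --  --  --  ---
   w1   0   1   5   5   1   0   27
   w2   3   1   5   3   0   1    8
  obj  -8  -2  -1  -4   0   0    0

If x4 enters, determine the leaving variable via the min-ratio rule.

Column x4 entries and ratios — w1: 27/5 = 27/5; w2: 8/3 = 8/3.
Smallest ratio is 8/3 in the row of w2, so w2 leaves.

w2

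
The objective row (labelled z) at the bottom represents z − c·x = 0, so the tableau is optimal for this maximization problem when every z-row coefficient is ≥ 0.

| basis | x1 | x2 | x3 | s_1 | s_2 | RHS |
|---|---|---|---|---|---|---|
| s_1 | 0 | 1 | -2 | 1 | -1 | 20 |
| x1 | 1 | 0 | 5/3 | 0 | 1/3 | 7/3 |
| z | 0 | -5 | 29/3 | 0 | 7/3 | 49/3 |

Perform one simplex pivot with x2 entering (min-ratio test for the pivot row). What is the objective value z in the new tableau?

349/3

Ratio test on column x2 — row 1: 20/1 = 20; row 2: entry 0 ≤ 0. Minimum is 20 at row 1 (s_1 leaves); pivot element 1.
Pivot on row 1; the z-row RHS becomes 49/3 − (-5)·20 = 349/3.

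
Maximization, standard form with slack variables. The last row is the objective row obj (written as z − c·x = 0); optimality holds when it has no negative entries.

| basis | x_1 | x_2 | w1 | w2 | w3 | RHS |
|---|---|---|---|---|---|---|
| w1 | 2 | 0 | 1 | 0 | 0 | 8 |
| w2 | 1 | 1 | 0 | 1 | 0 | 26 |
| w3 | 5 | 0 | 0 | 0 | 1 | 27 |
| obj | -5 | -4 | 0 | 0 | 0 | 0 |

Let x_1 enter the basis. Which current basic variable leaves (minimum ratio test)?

Column x_1 entries and ratios — w1: 8/2 = 4; w2: 26/1 = 26; w3: 27/5 = 27/5.
Smallest ratio is 4 in the row of w1, so w1 leaves.

w1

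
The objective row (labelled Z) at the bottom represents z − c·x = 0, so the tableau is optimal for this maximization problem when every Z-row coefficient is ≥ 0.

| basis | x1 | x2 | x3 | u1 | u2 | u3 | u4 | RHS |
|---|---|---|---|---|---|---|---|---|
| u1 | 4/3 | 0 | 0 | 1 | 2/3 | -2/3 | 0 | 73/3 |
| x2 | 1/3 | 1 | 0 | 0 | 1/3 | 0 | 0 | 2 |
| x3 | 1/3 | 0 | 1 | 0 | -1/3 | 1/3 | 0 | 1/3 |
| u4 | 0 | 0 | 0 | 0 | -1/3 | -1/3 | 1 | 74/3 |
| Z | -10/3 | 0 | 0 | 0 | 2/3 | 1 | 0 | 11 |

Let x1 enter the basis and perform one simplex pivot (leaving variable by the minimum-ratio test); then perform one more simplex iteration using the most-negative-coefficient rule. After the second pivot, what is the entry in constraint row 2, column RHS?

5/2

Ratio test on column x1 — row 1: (73/3)/(4/3) = 73/4; row 2: 2/(1/3) = 6; row 3: (1/3)/(1/3) = 1; row 4: entry 0 ≤ 0. Minimum is 1 at row 3 (x3 leaves); pivot element 1/3.
Divide row 3 by 1/3; eliminate column x1 from the other rows.
Second iteration: most negative Z-row entry is -8/3 in column u2, so u2 enters.
Ratio test on column u2 — row 1: 23/2 = 23/2; row 2: (5/3)/(2/3) = 5/2; row 3: entry -1 ≤ 0; row 4: entry -1/3 ≤ 0. Minimum is 5/2 at row 2 (x2 leaves); pivot element 2/3.
Divide row 2 by 2/3; eliminate column u2 from the other rows.
After both pivots, the entry at constraint row 2, column RHS is 5/2.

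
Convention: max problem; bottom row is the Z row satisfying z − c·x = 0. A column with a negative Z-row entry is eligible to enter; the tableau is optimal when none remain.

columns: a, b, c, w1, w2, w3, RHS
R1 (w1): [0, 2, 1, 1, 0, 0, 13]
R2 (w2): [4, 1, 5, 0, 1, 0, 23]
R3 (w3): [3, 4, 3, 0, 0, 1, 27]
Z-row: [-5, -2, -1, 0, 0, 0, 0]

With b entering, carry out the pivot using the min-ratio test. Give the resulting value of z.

13

Ratio test on column b — row 1: 13/2 = 13/2; row 2: 23/1 = 23; row 3: 27/4 = 27/4. Minimum is 13/2 at row 1 (w1 leaves); pivot element 2.
Pivot on row 1; the Z-row RHS becomes 0 − (-2)·(13/2) = 13.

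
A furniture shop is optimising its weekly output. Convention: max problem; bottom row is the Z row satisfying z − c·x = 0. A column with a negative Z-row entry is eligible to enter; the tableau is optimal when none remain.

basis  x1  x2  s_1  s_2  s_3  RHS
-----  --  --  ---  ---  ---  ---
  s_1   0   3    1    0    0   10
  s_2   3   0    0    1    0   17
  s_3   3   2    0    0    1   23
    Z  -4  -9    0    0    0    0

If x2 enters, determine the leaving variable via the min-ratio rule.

s_1

Column x2 entries and ratios — s_1: 10/3 = 10/3; s_2: 0 ≤ 0, skip; s_3: 23/2 = 23/2.
Smallest ratio is 10/3 in the row of s_1, so s_1 leaves.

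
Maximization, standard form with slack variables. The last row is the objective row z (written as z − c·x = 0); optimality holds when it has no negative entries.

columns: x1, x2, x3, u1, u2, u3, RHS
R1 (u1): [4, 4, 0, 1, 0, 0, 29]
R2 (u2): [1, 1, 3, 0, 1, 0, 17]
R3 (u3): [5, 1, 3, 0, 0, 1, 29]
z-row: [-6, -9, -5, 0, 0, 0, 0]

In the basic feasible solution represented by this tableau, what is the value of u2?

17

u2 is basic (row 2); its value is the RHS of that row, 17.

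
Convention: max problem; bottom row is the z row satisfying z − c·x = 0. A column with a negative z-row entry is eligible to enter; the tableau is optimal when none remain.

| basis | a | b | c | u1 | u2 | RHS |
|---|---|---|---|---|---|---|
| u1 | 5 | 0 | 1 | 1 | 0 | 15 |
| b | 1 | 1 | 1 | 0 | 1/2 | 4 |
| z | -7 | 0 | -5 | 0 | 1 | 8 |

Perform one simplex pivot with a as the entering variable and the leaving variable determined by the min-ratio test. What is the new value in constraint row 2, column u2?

1/2

Ratio test on column a — row 1: 15/5 = 3; row 2: 4/1 = 4. Minimum is 3 at row 1 (u1 leaves); pivot element 5.
Divide row 1 by 5; eliminate column a from the other rows.
Row 2 update in column u2: 1/2 − 1·0 = 1/2.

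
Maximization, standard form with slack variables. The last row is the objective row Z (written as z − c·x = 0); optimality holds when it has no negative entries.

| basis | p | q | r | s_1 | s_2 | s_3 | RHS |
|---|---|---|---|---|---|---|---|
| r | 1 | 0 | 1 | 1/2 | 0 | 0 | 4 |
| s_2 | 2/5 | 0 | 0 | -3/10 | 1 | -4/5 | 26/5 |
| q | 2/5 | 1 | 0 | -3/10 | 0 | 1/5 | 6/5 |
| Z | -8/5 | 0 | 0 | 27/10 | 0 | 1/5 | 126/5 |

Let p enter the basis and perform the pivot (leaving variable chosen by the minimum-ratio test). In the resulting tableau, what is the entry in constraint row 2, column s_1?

Ratio test on column p — row 1: 4/1 = 4; row 2: (26/5)/(2/5) = 13; row 3: (6/5)/(2/5) = 3. Minimum is 3 at row 3 (q leaves); pivot element 2/5.
Divide row 3 by 2/5; eliminate column p from the other rows.
Row 2 update in column s_1: -3/10 − (2/5)·(-3/4) = 0.

0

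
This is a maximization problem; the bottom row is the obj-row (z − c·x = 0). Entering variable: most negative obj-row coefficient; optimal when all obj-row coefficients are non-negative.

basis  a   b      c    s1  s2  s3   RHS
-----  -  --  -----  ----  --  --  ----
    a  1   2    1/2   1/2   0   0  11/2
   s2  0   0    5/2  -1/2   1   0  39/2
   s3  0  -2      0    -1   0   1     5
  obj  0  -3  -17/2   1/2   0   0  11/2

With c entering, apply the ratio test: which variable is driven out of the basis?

Column c entries and ratios — a: (11/2)/(1/2) = 11; s2: (39/2)/(5/2) = 39/5; s3: 0 ≤ 0, skip.
Smallest ratio is 39/5 in the row of s2, so s2 leaves.

s2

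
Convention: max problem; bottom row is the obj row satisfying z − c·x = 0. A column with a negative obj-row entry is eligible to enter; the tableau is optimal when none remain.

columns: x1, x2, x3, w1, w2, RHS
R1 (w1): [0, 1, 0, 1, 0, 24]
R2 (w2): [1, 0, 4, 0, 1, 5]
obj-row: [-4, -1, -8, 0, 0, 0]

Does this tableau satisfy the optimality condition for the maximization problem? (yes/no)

The obj-row has a negative entry -8 in column x3, so it is not optimal.

no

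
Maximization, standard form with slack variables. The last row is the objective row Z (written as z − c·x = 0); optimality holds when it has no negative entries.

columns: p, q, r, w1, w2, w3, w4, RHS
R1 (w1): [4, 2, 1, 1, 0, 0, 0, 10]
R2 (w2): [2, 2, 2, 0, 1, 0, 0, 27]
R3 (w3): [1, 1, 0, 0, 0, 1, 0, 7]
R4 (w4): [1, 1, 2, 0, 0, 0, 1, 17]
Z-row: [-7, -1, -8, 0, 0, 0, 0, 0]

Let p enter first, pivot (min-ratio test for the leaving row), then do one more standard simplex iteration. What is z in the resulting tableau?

485/7

Ratio test on column p — row 1: 10/4 = 5/2; row 2: 27/2 = 27/2; row 3: 7/1 = 7; row 4: 17/1 = 17. Minimum is 5/2 at row 1 (w1 leaves); pivot element 4.
Pivot on row 1; the Z-row RHS becomes 0 − (-7)·(5/2) = 35/2.
Next entering variable (most negative Z-row entry -25/4): r.
Ratio test on column r — row 1: (5/2)/(1/4) = 10; row 2: 22/(3/2) = 44/3; row 3: entry -1/4 ≤ 0; row 4: (29/2)/(7/4) = 58/7. Minimum is 58/7 at row 4 (w4 leaves); pivot element 7/4.
After the second pivot the Z-row RHS is 35/2 − (-25/4)·(58/7) = 485/7.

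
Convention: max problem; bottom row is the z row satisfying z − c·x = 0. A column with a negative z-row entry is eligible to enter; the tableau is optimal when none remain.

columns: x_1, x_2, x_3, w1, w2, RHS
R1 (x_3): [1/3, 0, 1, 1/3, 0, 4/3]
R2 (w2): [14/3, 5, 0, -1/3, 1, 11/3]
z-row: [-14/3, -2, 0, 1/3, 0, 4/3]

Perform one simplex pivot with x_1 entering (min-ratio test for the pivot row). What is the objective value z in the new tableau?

Ratio test on column x_1 — row 1: (4/3)/(1/3) = 4; row 2: (11/3)/(14/3) = 11/14. Minimum is 11/14 at row 2 (w2 leaves); pivot element 14/3.
Pivot on row 2; the z-row RHS becomes 4/3 − (-14/3)·(11/14) = 5.

5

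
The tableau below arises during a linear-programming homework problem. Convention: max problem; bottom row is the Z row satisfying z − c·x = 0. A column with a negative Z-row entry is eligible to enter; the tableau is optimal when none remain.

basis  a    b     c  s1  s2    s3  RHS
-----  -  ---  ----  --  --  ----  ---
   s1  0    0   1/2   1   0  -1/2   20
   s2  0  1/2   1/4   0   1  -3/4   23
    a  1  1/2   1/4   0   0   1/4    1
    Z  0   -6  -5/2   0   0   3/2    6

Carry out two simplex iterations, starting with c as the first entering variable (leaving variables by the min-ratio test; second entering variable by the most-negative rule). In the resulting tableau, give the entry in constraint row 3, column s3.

1/2

Ratio test on column c — row 1: 20/(1/2) = 40; row 2: 23/(1/4) = 92; row 3: 1/(1/4) = 4. Minimum is 4 at row 3 (a leaves); pivot element 1/4.
Divide row 3 by 1/4; eliminate column c from the other rows.
Second iteration: most negative Z-row entry is -1 in column b, so b enters.
Ratio test on column b — row 1: entry -1 ≤ 0; row 2: entry 0 ≤ 0; row 3: 4/2 = 2. Minimum is 2 at row 3 (c leaves); pivot element 2.
Divide row 3 by 2; eliminate column b from the other rows.
After both pivots, the entry at constraint row 3, column s3 is 1/2.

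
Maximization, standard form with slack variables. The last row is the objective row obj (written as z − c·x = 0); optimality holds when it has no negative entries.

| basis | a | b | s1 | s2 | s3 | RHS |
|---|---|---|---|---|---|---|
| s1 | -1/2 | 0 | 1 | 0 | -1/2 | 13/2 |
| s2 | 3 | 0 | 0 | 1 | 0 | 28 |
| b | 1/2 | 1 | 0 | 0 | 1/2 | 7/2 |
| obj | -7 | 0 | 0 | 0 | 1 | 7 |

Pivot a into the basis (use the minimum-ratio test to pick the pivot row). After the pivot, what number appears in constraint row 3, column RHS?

7

Ratio test on column a — row 1: entry -1/2 ≤ 0; row 2: 28/3 = 28/3; row 3: (7/2)/(1/2) = 7. Minimum is 7 at row 3 (b leaves); pivot element 1/2.
Divide row 3 by 1/2; eliminate column a from the other rows.
In the new row 3, the RHS entry is the old entry divided by the pivot: (7/2)/(1/2) = 7.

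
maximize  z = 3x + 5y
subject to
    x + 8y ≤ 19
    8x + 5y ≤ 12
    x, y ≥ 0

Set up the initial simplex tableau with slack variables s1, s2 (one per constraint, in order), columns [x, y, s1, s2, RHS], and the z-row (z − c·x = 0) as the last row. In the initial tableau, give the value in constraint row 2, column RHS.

12

The RHS of constraint 2 is b_2 = 12.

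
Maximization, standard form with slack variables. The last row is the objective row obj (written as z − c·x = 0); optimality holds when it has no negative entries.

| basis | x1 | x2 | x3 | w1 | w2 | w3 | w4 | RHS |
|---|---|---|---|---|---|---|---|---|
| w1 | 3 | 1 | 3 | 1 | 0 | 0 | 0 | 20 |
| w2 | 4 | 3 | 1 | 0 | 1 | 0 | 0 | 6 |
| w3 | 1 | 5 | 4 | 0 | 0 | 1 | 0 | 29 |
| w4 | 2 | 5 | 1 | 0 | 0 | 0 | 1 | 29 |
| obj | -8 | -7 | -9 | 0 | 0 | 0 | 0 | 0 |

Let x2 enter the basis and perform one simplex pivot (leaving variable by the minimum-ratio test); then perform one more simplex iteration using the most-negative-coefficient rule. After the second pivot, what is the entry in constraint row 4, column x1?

-2

Ratio test on column x2 — row 1: 20/1 = 20; row 2: 6/3 = 2; row 3: 29/5 = 29/5; row 4: 29/5 = 29/5. Minimum is 2 at row 2 (w2 leaves); pivot element 3.
Divide row 2 by 3; eliminate column x2 from the other rows.
Second iteration: most negative obj-row entry is -20/3 in column x3, so x3 enters.
Ratio test on column x3 — row 1: 18/(8/3) = 27/4; row 2: 2/(1/3) = 6; row 3: 19/(7/3) = 57/7; row 4: entry -2/3 ≤ 0. Minimum is 6 at row 2 (x2 leaves); pivot element 1/3.
Divide row 2 by 1/3; eliminate column x3 from the other rows.
After both pivots, the entry at constraint row 4, column x1 is -2.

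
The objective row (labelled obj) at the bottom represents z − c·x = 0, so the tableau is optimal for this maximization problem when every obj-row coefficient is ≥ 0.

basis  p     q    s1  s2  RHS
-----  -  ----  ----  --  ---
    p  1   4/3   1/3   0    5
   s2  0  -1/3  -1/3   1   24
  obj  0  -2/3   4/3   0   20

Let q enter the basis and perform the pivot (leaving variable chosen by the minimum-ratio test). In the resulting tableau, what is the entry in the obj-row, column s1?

3/2

Ratio test on column q — row 1: 5/(4/3) = 15/4; row 2: entry -1/3 ≤ 0. Minimum is 15/4 at row 1 (p leaves); pivot element 4/3.
Divide row 1 by 4/3; eliminate column q from the other rows.
obj-row update in column s1: 4/3 − (-2/3)·(1/4) = 3/2.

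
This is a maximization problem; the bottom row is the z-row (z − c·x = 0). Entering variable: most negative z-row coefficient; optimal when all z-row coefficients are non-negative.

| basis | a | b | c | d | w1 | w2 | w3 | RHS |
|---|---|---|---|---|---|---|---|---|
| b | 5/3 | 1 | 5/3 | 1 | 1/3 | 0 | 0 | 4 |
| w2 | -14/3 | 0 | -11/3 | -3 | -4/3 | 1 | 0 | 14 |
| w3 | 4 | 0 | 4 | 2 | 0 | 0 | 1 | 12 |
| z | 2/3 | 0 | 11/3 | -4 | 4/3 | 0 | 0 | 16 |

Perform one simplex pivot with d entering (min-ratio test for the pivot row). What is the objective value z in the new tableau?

32

Ratio test on column d — row 1: 4/1 = 4; row 2: entry -3 ≤ 0; row 3: 12/2 = 6. Minimum is 4 at row 1 (b leaves); pivot element 1.
Pivot on row 1; the z-row RHS becomes 16 − (-4)·4 = 32.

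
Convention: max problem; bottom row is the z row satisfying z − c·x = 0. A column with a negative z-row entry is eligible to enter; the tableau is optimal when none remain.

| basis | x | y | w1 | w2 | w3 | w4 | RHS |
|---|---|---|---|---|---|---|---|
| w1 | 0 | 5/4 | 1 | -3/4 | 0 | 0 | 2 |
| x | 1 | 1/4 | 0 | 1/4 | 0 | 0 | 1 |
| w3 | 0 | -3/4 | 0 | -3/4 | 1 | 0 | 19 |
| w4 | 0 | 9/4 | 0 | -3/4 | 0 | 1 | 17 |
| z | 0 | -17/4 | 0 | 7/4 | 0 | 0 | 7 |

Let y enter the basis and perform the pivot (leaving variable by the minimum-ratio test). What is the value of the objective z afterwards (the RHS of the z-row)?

69/5

Ratio test on column y — row 1: 2/(5/4) = 8/5; row 2: 1/(1/4) = 4; row 3: entry -3/4 ≤ 0; row 4: 17/(9/4) = 68/9. Minimum is 8/5 at row 1 (w1 leaves); pivot element 5/4.
Pivot on row 1; the z-row RHS becomes 7 − (-17/4)·(8/5) = 69/5.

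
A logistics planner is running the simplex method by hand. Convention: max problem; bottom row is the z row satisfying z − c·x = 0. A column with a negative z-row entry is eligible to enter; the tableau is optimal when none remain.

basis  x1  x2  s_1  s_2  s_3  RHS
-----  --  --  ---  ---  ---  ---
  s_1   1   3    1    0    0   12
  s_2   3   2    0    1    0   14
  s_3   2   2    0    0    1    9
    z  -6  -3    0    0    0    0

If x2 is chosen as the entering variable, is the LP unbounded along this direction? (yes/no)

Column x2 has positive entries in row(s) 1, 2, 3, so the ratio test bounds it — not unbounded.

no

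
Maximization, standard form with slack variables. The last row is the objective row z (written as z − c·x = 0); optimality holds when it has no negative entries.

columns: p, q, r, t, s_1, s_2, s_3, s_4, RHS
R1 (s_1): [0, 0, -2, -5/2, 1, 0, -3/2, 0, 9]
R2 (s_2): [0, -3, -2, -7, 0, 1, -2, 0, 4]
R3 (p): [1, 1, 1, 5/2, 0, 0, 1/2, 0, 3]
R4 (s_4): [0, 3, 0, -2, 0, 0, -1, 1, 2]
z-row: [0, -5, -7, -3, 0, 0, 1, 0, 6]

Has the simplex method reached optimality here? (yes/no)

The z-row has a negative entry -7 in column r, so it is not optimal.

no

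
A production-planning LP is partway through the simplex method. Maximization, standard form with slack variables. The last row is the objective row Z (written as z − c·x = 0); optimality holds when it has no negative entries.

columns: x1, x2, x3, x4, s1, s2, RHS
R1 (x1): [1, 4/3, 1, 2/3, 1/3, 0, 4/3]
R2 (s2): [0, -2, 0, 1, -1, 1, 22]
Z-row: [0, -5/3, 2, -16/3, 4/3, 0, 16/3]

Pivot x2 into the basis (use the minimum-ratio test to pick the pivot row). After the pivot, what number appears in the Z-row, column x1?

5/4

Ratio test on column x2 — row 1: (4/3)/(4/3) = 1; row 2: entry -2 ≤ 0. Minimum is 1 at row 1 (x1 leaves); pivot element 4/3.
Divide row 1 by 4/3; eliminate column x2 from the other rows.
Z-row update in column x1: 0 − (-5/3)·(3/4) = 5/4.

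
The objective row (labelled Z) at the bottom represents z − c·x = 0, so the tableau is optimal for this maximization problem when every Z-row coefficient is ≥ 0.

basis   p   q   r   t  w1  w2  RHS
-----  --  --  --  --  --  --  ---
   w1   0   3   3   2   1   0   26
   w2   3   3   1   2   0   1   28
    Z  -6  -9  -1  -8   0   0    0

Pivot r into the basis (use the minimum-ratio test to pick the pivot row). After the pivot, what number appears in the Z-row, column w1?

1/3

Ratio test on column r — row 1: 26/3 = 26/3; row 2: 28/1 = 28. Minimum is 26/3 at row 1 (w1 leaves); pivot element 3.
Divide row 1 by 3; eliminate column r from the other rows.
Z-row update in column w1: 0 − (-1)·(1/3) = 1/3.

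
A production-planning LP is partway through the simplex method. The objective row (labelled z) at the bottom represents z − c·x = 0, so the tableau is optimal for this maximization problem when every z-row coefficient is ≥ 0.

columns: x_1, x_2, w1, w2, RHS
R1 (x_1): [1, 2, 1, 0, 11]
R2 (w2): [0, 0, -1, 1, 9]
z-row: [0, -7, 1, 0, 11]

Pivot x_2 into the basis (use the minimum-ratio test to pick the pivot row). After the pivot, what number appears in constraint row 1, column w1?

Ratio test on column x_2 — row 1: 11/2 = 11/2; row 2: entry 0 ≤ 0. Minimum is 11/2 at row 1 (x_1 leaves); pivot element 2.
Divide row 1 by 2; eliminate column x_2 from the other rows.
In the new row 1, the w1 entry is the old entry divided by the pivot: 1/2 = 1/2.

1/2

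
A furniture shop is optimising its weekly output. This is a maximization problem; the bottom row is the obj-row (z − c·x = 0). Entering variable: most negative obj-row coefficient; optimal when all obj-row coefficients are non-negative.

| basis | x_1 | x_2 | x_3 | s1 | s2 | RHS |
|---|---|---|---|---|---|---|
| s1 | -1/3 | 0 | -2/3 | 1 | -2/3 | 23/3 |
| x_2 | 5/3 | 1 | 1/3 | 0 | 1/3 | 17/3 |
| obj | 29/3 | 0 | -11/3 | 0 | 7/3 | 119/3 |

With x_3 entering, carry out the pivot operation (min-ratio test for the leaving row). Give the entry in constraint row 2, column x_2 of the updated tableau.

Ratio test on column x_3 — row 1: entry -2/3 ≤ 0; row 2: (17/3)/(1/3) = 17. Minimum is 17 at row 2 (x_2 leaves); pivot element 1/3.
Divide row 2 by 1/3; eliminate column x_3 from the other rows.
In the new row 2, the x_2 entry is the old entry divided by the pivot: 1/(1/3) = 3.

3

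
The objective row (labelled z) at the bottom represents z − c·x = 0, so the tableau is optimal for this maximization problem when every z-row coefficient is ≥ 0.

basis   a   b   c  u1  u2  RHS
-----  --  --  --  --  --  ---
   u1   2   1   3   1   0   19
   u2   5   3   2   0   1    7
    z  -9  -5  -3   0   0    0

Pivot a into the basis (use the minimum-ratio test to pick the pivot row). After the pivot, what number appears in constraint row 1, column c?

Ratio test on column a — row 1: 19/2 = 19/2; row 2: 7/5 = 7/5. Minimum is 7/5 at row 2 (u2 leaves); pivot element 5.
Divide row 2 by 5; eliminate column a from the other rows.
Row 1 update in column c: 3 − 2·(2/5) = 11/5.

11/5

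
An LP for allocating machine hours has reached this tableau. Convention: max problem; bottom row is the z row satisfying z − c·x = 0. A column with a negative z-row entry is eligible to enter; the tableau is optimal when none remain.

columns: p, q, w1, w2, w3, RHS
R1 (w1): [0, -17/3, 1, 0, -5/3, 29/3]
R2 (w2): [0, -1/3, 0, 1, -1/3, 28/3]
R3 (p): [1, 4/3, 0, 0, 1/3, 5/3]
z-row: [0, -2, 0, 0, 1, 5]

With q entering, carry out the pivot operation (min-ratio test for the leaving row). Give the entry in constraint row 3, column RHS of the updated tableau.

5/4

Ratio test on column q — row 1: entry -17/3 ≤ 0; row 2: entry -1/3 ≤ 0; row 3: (5/3)/(4/3) = 5/4. Minimum is 5/4 at row 3 (p leaves); pivot element 4/3.
Divide row 3 by 4/3; eliminate column q from the other rows.
In the new row 3, the RHS entry is the old entry divided by the pivot: (5/3)/(4/3) = 5/4.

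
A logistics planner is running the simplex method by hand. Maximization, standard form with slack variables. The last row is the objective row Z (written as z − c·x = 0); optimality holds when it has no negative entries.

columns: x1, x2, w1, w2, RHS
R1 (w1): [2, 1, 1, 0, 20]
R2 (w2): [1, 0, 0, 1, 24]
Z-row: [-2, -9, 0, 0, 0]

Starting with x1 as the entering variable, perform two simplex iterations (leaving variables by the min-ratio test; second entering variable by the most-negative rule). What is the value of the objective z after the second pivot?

180

Ratio test on column x1 — row 1: 20/2 = 10; row 2: 24/1 = 24. Minimum is 10 at row 1 (w1 leaves); pivot element 2.
Pivot on row 1; the Z-row RHS becomes 0 − (-2)·10 = 20.
Next entering variable (most negative Z-row entry -8): x2.
Ratio test on column x2 — row 1: 10/(1/2) = 20; row 2: entry -1/2 ≤ 0. Minimum is 20 at row 1 (x1 leaves); pivot element 1/2.
After the second pivot the Z-row RHS is 20 − (-8)·20 = 180.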